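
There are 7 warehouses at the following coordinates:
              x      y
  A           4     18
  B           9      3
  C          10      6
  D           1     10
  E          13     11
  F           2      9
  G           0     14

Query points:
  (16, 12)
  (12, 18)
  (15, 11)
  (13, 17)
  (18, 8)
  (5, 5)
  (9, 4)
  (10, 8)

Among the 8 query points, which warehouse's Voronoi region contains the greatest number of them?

(16, 12) — d² to each: A:180, B:130, C:72, D:229, E:10, F:205, G:260 → nearest is E
(12, 18) — d² to each: A:64, B:234, C:148, D:185, E:50, F:181, G:160 → nearest is E
(15, 11) — d² to each: A:170, B:100, C:50, D:197, E:4, F:173, G:234 → nearest is E
(13, 17) — d² to each: A:82, B:212, C:130, D:193, E:36, F:185, G:178 → nearest is E
(18, 8) — d² to each: A:296, B:106, C:68, D:293, E:34, F:257, G:360 → nearest is E
(5, 5) — d² to each: A:170, B:20, C:26, D:41, E:100, F:25, G:106 → nearest is B
(9, 4) — d² to each: A:221, B:1, C:5, D:100, E:65, F:74, G:181 → nearest is B
(10, 8) — d² to each: A:136, B:26, C:4, D:85, E:18, F:65, G:136 → nearest is C
Tally — B:2, C:1, E:5. E captures the most (5).

E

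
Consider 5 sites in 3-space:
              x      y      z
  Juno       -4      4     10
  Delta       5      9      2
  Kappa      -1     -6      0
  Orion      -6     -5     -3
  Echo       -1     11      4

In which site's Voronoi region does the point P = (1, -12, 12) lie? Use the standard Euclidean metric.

Compare squared distances (the ordering matches that of the actual distances):
d²(P, Juno) = (1−(-4))² + (-12−4)² + (12−10)² = 25 + 256 + 4 = 285
d²(P, Delta) = (1−5)² + (-12−9)² + (12−2)² = 16 + 441 + 100 = 557
d²(P, Kappa) = (1−(-1))² + (-12−(-6))² + (12−0)² = 4 + 36 + 144 = 184
d²(P, Orion) = (1−(-6))² + (-12−(-5))² + (12−(-3))² = 49 + 49 + 225 = 323
d²(P, Echo) = (1−(-1))² + (-12−11)² + (12−4)² = 4 + 529 + 64 = 597
Minimum is at Kappa.

Kappa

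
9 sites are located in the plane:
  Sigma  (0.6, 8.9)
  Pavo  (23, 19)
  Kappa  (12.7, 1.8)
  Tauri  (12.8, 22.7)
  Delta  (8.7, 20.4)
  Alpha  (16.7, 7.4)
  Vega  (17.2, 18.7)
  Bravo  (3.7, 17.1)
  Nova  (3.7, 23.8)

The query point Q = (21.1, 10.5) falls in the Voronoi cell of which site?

Alpha

Since √ is increasing, it suffices to compare squared distances:
d²(Q, Sigma) = (21.1−0.6)² + (10.5−8.9)² = 420.25 + 2.56 = 422.81
d²(Q, Pavo) = (21.1−23)² + (10.5−19)² = 3.61 + 72.25 = 75.86
d²(Q, Kappa) = (21.1−12.7)² + (10.5−1.8)² = 70.56 + 75.69 = 146.25
d²(Q, Tauri) = (21.1−12.8)² + (10.5−22.7)² = 68.89 + 148.84 = 217.73
d²(Q, Delta) = (21.1−8.7)² + (10.5−20.4)² = 153.76 + 98.01 = 251.77
d²(Q, Alpha) = (21.1−16.7)² + (10.5−7.4)² = 19.36 + 9.61 = 28.97
d²(Q, Vega) = (21.1−17.2)² + (10.5−18.7)² = 15.21 + 67.24 = 82.45
d²(Q, Bravo) = (21.1−3.7)² + (10.5−17.1)² = 302.76 + 43.56 = 346.32
d²(Q, Nova) = (21.1−3.7)² + (10.5−23.8)² = 302.76 + 176.89 = 479.65
Minimum is at Alpha.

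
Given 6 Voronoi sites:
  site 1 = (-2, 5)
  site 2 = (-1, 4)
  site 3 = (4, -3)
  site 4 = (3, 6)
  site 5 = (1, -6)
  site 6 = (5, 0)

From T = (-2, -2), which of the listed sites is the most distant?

site 4

Since √ is increasing, it suffices to compare squared distances:
d²(T, site 1) = (-2−(-2))² + (-2−5)² = 0 + 49 = 49
d²(T, site 2) = (-2−(-1))² + (-2−4)² = 1 + 36 = 37
d²(T, site 3) = (-2−4)² + (-2−(-3))² = 36 + 1 = 37
d²(T, site 4) = (-2−3)² + (-2−6)² = 25 + 64 = 89
d²(T, site 5) = (-2−1)² + (-2−(-6))² = 9 + 16 = 25
d²(T, site 6) = (-2−5)² + (-2−0)² = 49 + 4 = 53
The largest is to site 4.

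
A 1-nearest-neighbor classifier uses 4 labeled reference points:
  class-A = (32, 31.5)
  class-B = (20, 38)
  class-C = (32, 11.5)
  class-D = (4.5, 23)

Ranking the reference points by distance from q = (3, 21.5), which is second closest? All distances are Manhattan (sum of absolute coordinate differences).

d(q, class-A) = 29 + 10 = 39
d(q, class-B) = 17 + 16.5 = 33.5
d(q, class-C) = 29 + 10 = 39
d(q, class-D) = 1.5 + 1.5 = 3
Sorted ascending: class-D, class-B, class-A, … — the second-nearest is class-B.

class-B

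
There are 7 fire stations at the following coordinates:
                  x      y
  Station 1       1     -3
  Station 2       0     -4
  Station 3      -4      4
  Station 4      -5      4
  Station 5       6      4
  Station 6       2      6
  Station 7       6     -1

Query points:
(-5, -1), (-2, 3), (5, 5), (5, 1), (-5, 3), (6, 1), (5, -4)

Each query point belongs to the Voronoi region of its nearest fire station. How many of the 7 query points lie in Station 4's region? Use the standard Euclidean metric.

2

(-5, -1) — d² to each: Station 1:40, Station 2:34, Station 3:26, Station 4:25, Station 5:146, Station 6:98, Station 7:121 → nearest is Station 4
(-2, 3) — d² to each: Station 1:45, Station 2:53, Station 3:5, Station 4:10, Station 5:65, Station 6:25, Station 7:80 → nearest is Station 3
(5, 5) — d² to each: Station 1:80, Station 2:106, Station 3:82, Station 4:101, Station 5:2, Station 6:10, Station 7:37 → nearest is Station 5
(5, 1) — d² to each: Station 1:32, Station 2:50, Station 3:90, Station 4:109, Station 5:10, Station 6:34, Station 7:5 → nearest is Station 7
(-5, 3) — d² to each: Station 1:72, Station 2:74, Station 3:2, Station 4:1, Station 5:122, Station 6:58, Station 7:137 → nearest is Station 4
(6, 1) — d² to each: Station 1:41, Station 2:61, Station 3:109, Station 4:130, Station 5:9, Station 6:41, Station 7:4 → nearest is Station 7
(5, -4) — d² to each: Station 1:17, Station 2:25, Station 3:145, Station 4:164, Station 5:65, Station 6:109, Station 7:10 → nearest is Station 7
2 of the 7 points have Station 4 as nearest.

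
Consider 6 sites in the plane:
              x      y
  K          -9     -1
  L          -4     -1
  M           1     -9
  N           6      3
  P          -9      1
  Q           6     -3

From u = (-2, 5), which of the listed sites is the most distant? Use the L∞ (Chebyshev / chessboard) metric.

M

d(u,K) = max(7, 6) = 7
d(u,L) = max(2, 6) = 6
d(u,M) = max(3, 14) = 14
d(u,N) = max(8, 2) = 8
d(u,P) = max(7, 4) = 7
d(u,Q) = max(8, 8) = 8
The largest is to M.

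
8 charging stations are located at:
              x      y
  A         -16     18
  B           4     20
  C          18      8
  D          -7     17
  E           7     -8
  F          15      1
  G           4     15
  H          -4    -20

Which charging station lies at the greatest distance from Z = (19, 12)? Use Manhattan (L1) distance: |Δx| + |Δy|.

d(Z,A) = 35 + 6 = 41
d(Z,B) = 15 + 8 = 23
d(Z,C) = 1 + 4 = 5
d(Z,D) = 26 + 5 = 31
d(Z,E) = 12 + 20 = 32
d(Z,F) = 4 + 11 = 15
d(Z,G) = 15 + 3 = 18
d(Z,H) = 23 + 32 = 55
The largest is to H.

H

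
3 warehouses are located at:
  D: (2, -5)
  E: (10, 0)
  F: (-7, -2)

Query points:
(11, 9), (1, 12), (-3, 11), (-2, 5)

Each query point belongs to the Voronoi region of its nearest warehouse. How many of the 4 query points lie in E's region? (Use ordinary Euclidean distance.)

(11, 9) — d² to each: D:277, E:82, F:445 → nearest is E
(1, 12) — d² to each: D:290, E:225, F:260 → nearest is E
(-3, 11) — d² to each: D:281, E:290, F:185 → nearest is F
(-2, 5) — d² to each: D:116, E:169, F:74 → nearest is F
2 of the 4 points have E as nearest.

2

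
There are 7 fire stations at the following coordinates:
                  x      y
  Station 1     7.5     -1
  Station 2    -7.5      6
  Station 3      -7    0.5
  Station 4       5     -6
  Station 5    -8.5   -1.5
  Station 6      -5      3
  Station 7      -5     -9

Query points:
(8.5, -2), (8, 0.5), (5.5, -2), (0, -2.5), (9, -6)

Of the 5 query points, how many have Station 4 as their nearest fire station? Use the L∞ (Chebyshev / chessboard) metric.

2

(8.5, -2) — d to each: Station 1:1, Station 2:16, Station 3:15.5, Station 4:4, Station 5:17, Station 6:13.5, Station 7:13.5 → nearest is Station 1
(8, 0.5) — d to each: Station 1:1.5, Station 2:15.5, Station 3:15, Station 4:6.5, Station 5:16.5, Station 6:13, Station 7:13 → nearest is Station 1
(5.5, -2) — d to each: Station 1:2, Station 2:13, Station 3:12.5, Station 4:4, Station 5:14, Station 6:10.5, Station 7:10.5 → nearest is Station 1
(0, -2.5) — d to each: Station 1:7.5, Station 2:8.5, Station 3:7, Station 4:5, Station 5:8.5, Station 6:5.5, Station 7:6.5 → nearest is Station 4
(9, -6) — d to each: Station 1:5, Station 2:16.5, Station 3:16, Station 4:4, Station 5:17.5, Station 6:14, Station 7:14 → nearest is Station 4
2 of the 5 points have Station 4 as nearest.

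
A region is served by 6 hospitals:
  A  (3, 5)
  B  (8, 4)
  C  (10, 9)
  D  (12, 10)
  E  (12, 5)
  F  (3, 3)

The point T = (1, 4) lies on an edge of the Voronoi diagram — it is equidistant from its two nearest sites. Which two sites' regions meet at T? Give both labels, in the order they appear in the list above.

A and F

Squared distances from T to each site:
|TA|² = (1−3)² + (4−5)² = 4 + 1 = 5
|TB|² = (1−8)² + (4−4)² = 49 + 0 = 49
|TC|² = (1−10)² + (4−9)² = 81 + 25 = 106
|TD|² = (1−12)² + (4−10)² = 121 + 36 = 157
|TE|² = (1−12)² + (4−5)² = 121 + 1 = 122
|TF|² = (1−3)² + (4−3)² = 4 + 1 = 5
T is equidistant from A and F (both at squared distance 5), and every other site is strictly farther — so T lies on the A–F Voronoi edge.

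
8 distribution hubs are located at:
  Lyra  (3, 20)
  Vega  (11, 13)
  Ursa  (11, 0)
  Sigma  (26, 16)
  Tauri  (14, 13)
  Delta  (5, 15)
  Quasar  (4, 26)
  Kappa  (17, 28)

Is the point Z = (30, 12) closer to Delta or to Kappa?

Kappa

Compare squared distances:
d²(Z, Delta) = (30−5)² + (12−15)² = 625 + 9 = 634
d²(Z, Kappa) = (30−17)² + (12−28)² = 169 + 256 = 425
634 > 425, so Kappa is closer.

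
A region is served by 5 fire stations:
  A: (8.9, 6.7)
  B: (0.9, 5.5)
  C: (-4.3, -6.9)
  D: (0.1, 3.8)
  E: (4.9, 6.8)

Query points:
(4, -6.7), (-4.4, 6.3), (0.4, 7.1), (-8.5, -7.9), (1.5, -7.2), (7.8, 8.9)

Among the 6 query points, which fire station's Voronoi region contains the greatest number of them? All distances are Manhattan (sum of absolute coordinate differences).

(4, -6.7) — d to each: A:18.3, B:15.3, C:8.5, D:14.4, E:14.4 → nearest is C
(-4.4, 6.3) — d to each: A:13.7, B:6.1, C:13.3, D:7, E:9.8 → nearest is B
(0.4, 7.1) — d to each: A:8.9, B:2.1, C:18.7, D:3.6, E:4.8 → nearest is B
(-8.5, -7.9) — d to each: A:32, B:22.8, C:5.2, D:20.3, E:28.1 → nearest is C
(1.5, -7.2) — d to each: A:21.3, B:13.3, C:6.1, D:12.4, E:17.4 → nearest is C
(7.8, 8.9) — d to each: A:3.3, B:10.3, C:27.9, D:12.8, E:5 → nearest is A
Tally — A:1, B:2, C:3. C captures the most (3).

C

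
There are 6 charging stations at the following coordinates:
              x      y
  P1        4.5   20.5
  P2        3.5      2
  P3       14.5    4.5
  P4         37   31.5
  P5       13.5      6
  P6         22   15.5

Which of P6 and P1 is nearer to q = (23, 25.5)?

Compare squared distances:
|qP6|² = (23−22)² + (25.5−15.5)² = 1 + 100 = 101
|qP1|² = (23−4.5)² + (25.5−20.5)² = 342.25 + 25 = 367.25
101 < 367.25, so P6 is closer.

P6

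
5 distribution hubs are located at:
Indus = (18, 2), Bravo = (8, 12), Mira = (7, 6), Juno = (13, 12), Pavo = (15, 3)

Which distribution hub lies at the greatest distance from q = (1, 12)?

Squared Euclidean distances:
d²(q, Indus) = (1−18)² + (12−2)² = 289 + 100 = 389
d²(q, Bravo) = (1−8)² + (12−12)² = 49 + 0 = 49
d²(q, Mira) = (1−7)² + (12−6)² = 36 + 36 = 72
d²(q, Juno) = (1−13)² + (12−12)² = 144 + 0 = 144
d²(q, Pavo) = (1−15)² + (12−3)² = 196 + 81 = 277
The largest is to Indus.

Indus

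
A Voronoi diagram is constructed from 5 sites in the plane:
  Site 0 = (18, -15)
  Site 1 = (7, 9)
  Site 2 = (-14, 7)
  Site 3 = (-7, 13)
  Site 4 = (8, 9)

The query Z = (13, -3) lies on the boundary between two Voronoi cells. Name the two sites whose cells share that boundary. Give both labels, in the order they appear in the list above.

Squared distances from Z to each site:
d²(Z, Site 0) = (13−18)² + (-3−(-15))² = 25 + 144 = 169
d²(Z, Site 1) = (13−7)² + (-3−9)² = 36 + 144 = 180
d²(Z, Site 2) = (13−(-14))² + (-3−7)² = 729 + 100 = 829
d²(Z, Site 3) = (13−(-7))² + (-3−13)² = 400 + 256 = 656
d²(Z, Site 4) = (13−8)² + (-3−9)² = 25 + 144 = 169
Z is equidistant from Site 0 and Site 4 (both at squared distance 169), and every other site is strictly farther — so Z lies on the Site 0–Site 4 Voronoi edge.

Site 0 and Site 4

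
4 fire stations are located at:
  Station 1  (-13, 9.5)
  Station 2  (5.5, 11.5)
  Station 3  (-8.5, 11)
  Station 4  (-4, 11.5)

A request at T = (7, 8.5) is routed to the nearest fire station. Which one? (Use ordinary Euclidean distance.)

Station 2

Since √ is increasing, it suffices to compare squared distances:
d²(T, Station 1) = (7−(-13))² + (8.5−9.5)² = 400 + 1 = 401
d²(T, Station 2) = (7−5.5)² + (8.5−11.5)² = 2.25 + 9 = 11.25
d²(T, Station 3) = (7−(-8.5))² + (8.5−11)² = 240.25 + 6.25 = 246.5
d²(T, Station 4) = (7−(-4))² + (8.5−11.5)² = 121 + 9 = 130
Minimum is at Station 2.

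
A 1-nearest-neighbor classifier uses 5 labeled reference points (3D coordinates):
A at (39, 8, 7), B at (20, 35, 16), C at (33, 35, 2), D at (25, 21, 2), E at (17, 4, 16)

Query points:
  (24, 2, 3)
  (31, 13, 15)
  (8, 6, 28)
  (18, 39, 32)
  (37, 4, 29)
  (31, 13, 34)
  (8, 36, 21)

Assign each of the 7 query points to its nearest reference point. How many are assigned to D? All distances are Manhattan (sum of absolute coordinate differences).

1

(24, 2, 3) — d to each: A:25, B:50, C:43, D:21, E:22 → nearest is D
(31, 13, 15) — d to each: A:21, B:34, C:37, D:27, E:24 → nearest is A
(8, 6, 28) — d to each: A:54, B:53, C:80, D:58, E:23 → nearest is E
(18, 39, 32) — d to each: A:77, B:22, C:49, D:55, E:52 → nearest is B
(37, 4, 29) — d to each: A:28, B:61, C:62, D:56, E:33 → nearest is A
(31, 13, 34) — d to each: A:40, B:51, C:56, D:46, E:41 → nearest is A
(8, 36, 21) — d to each: A:73, B:18, C:45, D:51, E:46 → nearest is B
1 of the 7 points has D as nearest.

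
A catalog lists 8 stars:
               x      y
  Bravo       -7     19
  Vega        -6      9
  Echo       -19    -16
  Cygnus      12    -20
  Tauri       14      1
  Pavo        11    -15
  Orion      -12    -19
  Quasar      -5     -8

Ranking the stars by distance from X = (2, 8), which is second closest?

Since √ is increasing, it suffices to compare squared distances:
d²(X, Bravo) = 81 + 121 = 202
d²(X, Vega) = 64 + 1 = 65
d²(X, Echo) = 441 + 576 = 1017
d²(X, Cygnus) = 100 + 784 = 884
d²(X, Tauri) = 144 + 49 = 193
d²(X, Pavo) = 81 + 529 = 610
d²(X, Orion) = 196 + 729 = 925
d²(X, Quasar) = 49 + 256 = 305
Sorted ascending: Vega, Tauri, Bravo, … — the second-nearest is Tauri.

Tauri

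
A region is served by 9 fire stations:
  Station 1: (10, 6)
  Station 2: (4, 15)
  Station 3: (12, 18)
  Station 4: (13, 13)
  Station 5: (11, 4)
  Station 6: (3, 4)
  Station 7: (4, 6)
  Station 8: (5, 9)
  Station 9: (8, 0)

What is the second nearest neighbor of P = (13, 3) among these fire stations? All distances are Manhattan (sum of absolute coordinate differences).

Station 1

d(P, Station 1) = 3 + 3 = 6
d(P, Station 2) = 9 + 12 = 21
d(P, Station 3) = 1 + 15 = 16
d(P, Station 4) = 0 + 10 = 10
d(P, Station 5) = 2 + 1 = 3
d(P, Station 6) = 10 + 1 = 11
d(P, Station 7) = 9 + 3 = 12
d(P, Station 8) = 8 + 6 = 14
d(P, Station 9) = 5 + 3 = 8
Sorted ascending: Station 5, Station 1, Station 9, … — the second-nearest is Station 1.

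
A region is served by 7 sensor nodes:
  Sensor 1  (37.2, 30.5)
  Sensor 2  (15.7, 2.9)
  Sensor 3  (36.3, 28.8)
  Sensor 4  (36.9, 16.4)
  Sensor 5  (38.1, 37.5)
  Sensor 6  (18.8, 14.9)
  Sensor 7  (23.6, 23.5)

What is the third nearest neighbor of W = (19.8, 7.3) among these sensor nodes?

Since √ is increasing, it suffices to compare squared distances:
d²(W, Sensor 1) = (19.8−37.2)² + (7.3−30.5)² = 302.76 + 538.24 = 841
d²(W, Sensor 2) = (19.8−15.7)² + (7.3−2.9)² = 16.81 + 19.36 = 36.17
d²(W, Sensor 3) = (19.8−36.3)² + (7.3−28.8)² = 272.25 + 462.25 = 734.5
d²(W, Sensor 4) = (19.8−36.9)² + (7.3−16.4)² = 292.41 + 82.81 = 375.22
d²(W, Sensor 5) = (19.8−38.1)² + (7.3−37.5)² = 334.89 + 912.04 = 1246.93
d²(W, Sensor 6) = (19.8−18.8)² + (7.3−14.9)² = 1 + 57.76 = 58.76
d²(W, Sensor 7) = (19.8−23.6)² + (7.3−23.5)² = 14.44 + 262.44 = 276.88
Sorted ascending: Sensor 2, Sensor 6, Sensor 7, Sensor 4, … — the third-nearest is Sensor 7.

Sensor 7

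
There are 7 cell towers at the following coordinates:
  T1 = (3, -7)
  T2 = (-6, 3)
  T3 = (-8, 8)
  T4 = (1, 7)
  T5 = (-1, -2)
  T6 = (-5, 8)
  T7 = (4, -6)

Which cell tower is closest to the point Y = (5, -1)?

Since √ is increasing, it suffices to compare squared distances:
|YT1|² = 4 + 36 = 40
|YT2|² = 121 + 16 = 137
|YT3|² = 169 + 81 = 250
|YT4|² = 16 + 64 = 80
|YT5|² = 36 + 1 = 37
|YT6|² = 100 + 81 = 181
|YT7|² = 1 + 25 = 26
The smallest is to T7, so Y lies in the Voronoi region of T7.

T7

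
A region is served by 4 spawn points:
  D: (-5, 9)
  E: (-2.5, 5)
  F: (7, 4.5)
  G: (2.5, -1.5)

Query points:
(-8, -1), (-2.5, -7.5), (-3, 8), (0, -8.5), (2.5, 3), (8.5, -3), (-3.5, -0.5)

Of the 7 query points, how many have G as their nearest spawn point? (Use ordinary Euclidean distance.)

4

(-8, -1) — d² to each: D:109, E:66.25, F:255.25, G:110.5 → nearest is E
(-2.5, -7.5) — d² to each: D:278.5, E:156.25, F:234.25, G:61 → nearest is G
(-3, 8) — d² to each: D:5, E:9.25, F:112.25, G:120.5 → nearest is D
(0, -8.5) — d² to each: D:331.25, E:188.5, F:218, G:55.25 → nearest is G
(2.5, 3) — d² to each: D:92.25, E:29, F:22.5, G:20.25 → nearest is G
(8.5, -3) — d² to each: D:326.25, E:185, F:58.5, G:38.25 → nearest is G
(-3.5, -0.5) — d² to each: D:92.5, E:31.25, F:135.25, G:37 → nearest is E
4 of the 7 points have G as nearest.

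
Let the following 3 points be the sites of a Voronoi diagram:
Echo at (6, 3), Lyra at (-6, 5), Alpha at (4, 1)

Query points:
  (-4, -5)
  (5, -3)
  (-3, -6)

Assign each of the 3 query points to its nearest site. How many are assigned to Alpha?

(-4, -5) — d² to each: Echo:164, Lyra:104, Alpha:100 → nearest is Alpha
(5, -3) — d² to each: Echo:37, Lyra:185, Alpha:17 → nearest is Alpha
(-3, -6) — d² to each: Echo:162, Lyra:130, Alpha:98 → nearest is Alpha
3 of the 3 points have Alpha as nearest.

3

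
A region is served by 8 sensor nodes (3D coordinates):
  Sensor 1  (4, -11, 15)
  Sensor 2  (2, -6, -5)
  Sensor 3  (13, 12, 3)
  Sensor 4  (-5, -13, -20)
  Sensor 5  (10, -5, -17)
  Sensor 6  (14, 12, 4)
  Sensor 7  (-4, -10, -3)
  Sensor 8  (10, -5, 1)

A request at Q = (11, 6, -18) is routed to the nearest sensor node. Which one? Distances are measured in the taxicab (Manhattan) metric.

d(Q, Sensor 1) = 7 + 17 + 33 = 57
d(Q, Sensor 2) = 9 + 12 + 13 = 34
d(Q, Sensor 3) = 2 + 6 + 21 = 29
d(Q, Sensor 4) = 16 + 19 + 2 = 37
d(Q, Sensor 5) = 1 + 11 + 1 = 13
d(Q, Sensor 6) = 3 + 6 + 22 = 31
d(Q, Sensor 7) = 15 + 16 + 15 = 46
d(Q, Sensor 8) = 1 + 11 + 19 = 31
The smallest is to Sensor 5, so Q lies in the Voronoi region of Sensor 5.

Sensor 5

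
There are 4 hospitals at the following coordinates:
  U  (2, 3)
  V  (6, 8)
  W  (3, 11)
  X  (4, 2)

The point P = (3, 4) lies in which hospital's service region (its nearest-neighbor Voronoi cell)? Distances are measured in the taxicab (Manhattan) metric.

U

d(P,U) = |3−2| + |4−3| = 1 + 1 = 2
d(P,V) = |3−6| + |4−8| = 3 + 4 = 7
d(P,W) = |3−3| + |4−11| = 0 + 7 = 7
d(P,X) = |3−4| + |4−2| = 1 + 2 = 3
The smallest is to U, so P lies in the Voronoi region of U.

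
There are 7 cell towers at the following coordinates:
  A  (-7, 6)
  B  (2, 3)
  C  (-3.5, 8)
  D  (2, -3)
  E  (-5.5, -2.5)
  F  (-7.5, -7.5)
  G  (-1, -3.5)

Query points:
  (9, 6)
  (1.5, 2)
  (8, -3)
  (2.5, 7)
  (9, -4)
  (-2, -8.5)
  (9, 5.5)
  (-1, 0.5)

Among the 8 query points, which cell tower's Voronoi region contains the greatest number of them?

B

(9, 6) — d² to each: A:256, B:58, C:160.25, D:130, E:282.5, F:454.5, G:190.25 → nearest is B
(1.5, 2) — d² to each: A:88.25, B:1.25, C:61, D:25.25, E:69.25, F:171.25, G:36.5 → nearest is B
(8, -3) — d² to each: A:306, B:72, C:253.25, D:36, E:182.5, F:260.5, G:81.25 → nearest is D
(2.5, 7) — d² to each: A:91.25, B:16.25, C:37, D:100.25, E:154.25, F:310.25, G:122.5 → nearest is B
(9, -4) — d² to each: A:356, B:98, C:300.25, D:50, E:212.5, F:284.5, G:100.25 → nearest is D
(-2, -8.5) — d² to each: A:235.25, B:148.25, C:274.5, D:46.25, E:48.25, F:31.25, G:26 → nearest is G
(9, 5.5) — d² to each: A:256.25, B:55.25, C:162.5, D:121.25, E:274.25, F:441.25, G:181 → nearest is B
(-1, 0.5) — d² to each: A:66.25, B:15.25, C:62.5, D:21.25, E:29.25, F:106.25, G:16 → nearest is B
Tally — B:5, D:2, G:1. B captures the most (5).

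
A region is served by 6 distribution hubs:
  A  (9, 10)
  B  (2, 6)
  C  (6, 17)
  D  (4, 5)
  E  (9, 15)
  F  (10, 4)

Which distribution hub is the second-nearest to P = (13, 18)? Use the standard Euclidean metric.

Since √ is increasing, it suffices to compare squared distances:
|PA|² = 16 + 64 = 80
|PB|² = 121 + 144 = 265
|PC|² = 49 + 1 = 50
|PD|² = 81 + 169 = 250
|PE|² = 16 + 9 = 25
|PF|² = 9 + 196 = 205
Sorted ascending: E, C, A, … — the second-nearest is C.

C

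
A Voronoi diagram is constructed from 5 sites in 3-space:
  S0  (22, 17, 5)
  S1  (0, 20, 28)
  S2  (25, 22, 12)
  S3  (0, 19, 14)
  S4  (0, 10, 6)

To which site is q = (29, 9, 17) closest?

Compare squared distances (the ordering matches that of the actual distances):
|qS0|² = 49 + 64 + 144 = 257
|qS1|² = 841 + 121 + 121 = 1083
|qS2|² = 16 + 169 + 25 = 210
|qS3|² = 841 + 100 + 9 = 950
|qS4|² = 841 + 1 + 121 = 963
Minimum is at S2.

S2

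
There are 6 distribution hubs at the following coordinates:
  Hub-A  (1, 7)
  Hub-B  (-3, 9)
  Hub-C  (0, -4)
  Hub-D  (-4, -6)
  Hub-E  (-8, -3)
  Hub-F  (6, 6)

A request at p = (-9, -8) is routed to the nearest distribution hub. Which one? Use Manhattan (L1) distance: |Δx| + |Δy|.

Hub-E

d(p, Hub-A) = 10 + 15 = 25
d(p, Hub-B) = 6 + 17 = 23
d(p, Hub-C) = 9 + 4 = 13
d(p, Hub-D) = 5 + 2 = 7
d(p, Hub-E) = 1 + 5 = 6
d(p, Hub-F) = 15 + 14 = 29
Minimum is at Hub-E.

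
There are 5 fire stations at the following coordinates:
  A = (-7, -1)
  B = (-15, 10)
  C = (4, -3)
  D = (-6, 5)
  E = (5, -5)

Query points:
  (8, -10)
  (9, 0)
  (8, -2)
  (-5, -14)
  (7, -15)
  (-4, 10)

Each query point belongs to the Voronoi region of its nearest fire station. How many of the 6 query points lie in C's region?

(8, -10) — d² to each: A:306, B:929, C:65, D:421, E:34 → nearest is E
(9, 0) — d² to each: A:257, B:676, C:34, D:250, E:41 → nearest is C
(8, -2) — d² to each: A:226, B:673, C:17, D:245, E:18 → nearest is C
(-5, -14) — d² to each: A:173, B:676, C:202, D:362, E:181 → nearest is A
(7, -15) — d² to each: A:392, B:1109, C:153, D:569, E:104 → nearest is E
(-4, 10) — d² to each: A:130, B:121, C:233, D:29, E:306 → nearest is D
2 of the 6 points have C as nearest.

2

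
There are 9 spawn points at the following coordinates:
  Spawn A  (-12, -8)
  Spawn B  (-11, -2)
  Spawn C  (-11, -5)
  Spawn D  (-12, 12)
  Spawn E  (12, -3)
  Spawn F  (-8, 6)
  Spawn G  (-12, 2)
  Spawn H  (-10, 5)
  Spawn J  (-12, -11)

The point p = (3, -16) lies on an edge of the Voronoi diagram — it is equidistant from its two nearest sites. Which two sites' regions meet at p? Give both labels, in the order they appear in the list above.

Spawn E and Spawn J

Squared distances from p to each site:
d²(p, Spawn A) = (3−(-12))² + (-16−(-8))² = 225 + 64 = 289
d²(p, Spawn B) = (3−(-11))² + (-16−(-2))² = 196 + 196 = 392
d²(p, Spawn C) = (3−(-11))² + (-16−(-5))² = 196 + 121 = 317
d²(p, Spawn D) = (3−(-12))² + (-16−12)² = 225 + 784 = 1009
d²(p, Spawn E) = (3−12)² + (-16−(-3))² = 81 + 169 = 250
d²(p, Spawn F) = (3−(-8))² + (-16−6)² = 121 + 484 = 605
d²(p, Spawn G) = (3−(-12))² + (-16−2)² = 225 + 324 = 549
d²(p, Spawn H) = (3−(-10))² + (-16−5)² = 169 + 441 = 610
d²(p, Spawn J) = (3−(-12))² + (-16−(-11))² = 225 + 25 = 250
p is equidistant from Spawn E and Spawn J (both at squared distance 250), and every other site is strictly farther — so p lies on the Spawn E–Spawn J Voronoi edge.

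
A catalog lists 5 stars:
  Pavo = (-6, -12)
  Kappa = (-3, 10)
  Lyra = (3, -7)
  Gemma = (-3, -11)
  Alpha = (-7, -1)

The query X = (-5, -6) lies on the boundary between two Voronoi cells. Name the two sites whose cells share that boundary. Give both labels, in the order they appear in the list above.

Squared distances from X to each site:
d²(X, Pavo) = (-5−(-6))² + (-6−(-12))² = 1 + 36 = 37
d²(X, Kappa) = (-5−(-3))² + (-6−10)² = 4 + 256 = 260
d²(X, Lyra) = (-5−3)² + (-6−(-7))² = 64 + 1 = 65
d²(X, Gemma) = (-5−(-3))² + (-6−(-11))² = 4 + 25 = 29
d²(X, Alpha) = (-5−(-7))² + (-6−(-1))² = 4 + 25 = 29
X is equidistant from Gemma and Alpha (both at squared distance 29), and every other site is strictly farther — so X lies on the Gemma–Alpha Voronoi edge.

Gemma and Alpha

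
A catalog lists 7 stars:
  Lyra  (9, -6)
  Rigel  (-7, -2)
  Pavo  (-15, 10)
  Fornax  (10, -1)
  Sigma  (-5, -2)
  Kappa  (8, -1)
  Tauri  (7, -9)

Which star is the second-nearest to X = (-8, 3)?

Compare squared distances (the ordering matches that of the actual distances):
d²(X, Lyra) = 289 + 81 = 370
d²(X, Rigel) = 1 + 25 = 26
d²(X, Pavo) = 49 + 49 = 98
d²(X, Fornax) = 324 + 16 = 340
d²(X, Sigma) = 9 + 25 = 34
d²(X, Kappa) = 256 + 16 = 272
d²(X, Tauri) = 225 + 144 = 369
Sorted ascending: Rigel, Sigma, Pavo, … — the second-nearest is Sigma.

Sigma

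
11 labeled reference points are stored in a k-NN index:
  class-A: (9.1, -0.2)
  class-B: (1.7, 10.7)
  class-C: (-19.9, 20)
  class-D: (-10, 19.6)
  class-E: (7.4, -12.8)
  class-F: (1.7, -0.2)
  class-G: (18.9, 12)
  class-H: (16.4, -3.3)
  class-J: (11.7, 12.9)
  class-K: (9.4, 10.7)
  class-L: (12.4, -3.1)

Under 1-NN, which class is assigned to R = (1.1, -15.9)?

Compare squared distances (the ordering matches that of the actual distances):
d²(R, class-A) = 64 + 246.49 = 310.49
d²(R, class-B) = 0.36 + 707.56 = 707.92
d²(R, class-C) = 441 + 1288.81 = 1729.81
d²(R, class-D) = 123.21 + 1260.25 = 1383.46
d²(R, class-E) = 39.69 + 9.61 = 49.3
d²(R, class-F) = 0.36 + 246.49 = 246.85
d²(R, class-G) = 316.84 + 778.41 = 1095.25
d²(R, class-H) = 234.09 + 158.76 = 392.85
d²(R, class-J) = 112.36 + 829.44 = 941.8
d²(R, class-K) = 68.89 + 707.56 = 776.45
d²(R, class-L) = 127.69 + 163.84 = 291.53
class-E is nearest.

class-E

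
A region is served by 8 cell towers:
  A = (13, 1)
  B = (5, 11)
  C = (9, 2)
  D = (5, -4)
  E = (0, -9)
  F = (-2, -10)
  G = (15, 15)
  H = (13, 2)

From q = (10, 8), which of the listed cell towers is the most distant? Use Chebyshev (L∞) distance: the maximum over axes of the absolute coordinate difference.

d(q,A) = max(3, 7) = 7
d(q,B) = max(5, 3) = 5
d(q,C) = max(1, 6) = 6
d(q,D) = max(5, 12) = 12
d(q,E) = max(10, 17) = 17
d(q,F) = max(12, 18) = 18
d(q,G) = max(5, 7) = 7
d(q,H) = max(3, 6) = 6
The largest is to F.

F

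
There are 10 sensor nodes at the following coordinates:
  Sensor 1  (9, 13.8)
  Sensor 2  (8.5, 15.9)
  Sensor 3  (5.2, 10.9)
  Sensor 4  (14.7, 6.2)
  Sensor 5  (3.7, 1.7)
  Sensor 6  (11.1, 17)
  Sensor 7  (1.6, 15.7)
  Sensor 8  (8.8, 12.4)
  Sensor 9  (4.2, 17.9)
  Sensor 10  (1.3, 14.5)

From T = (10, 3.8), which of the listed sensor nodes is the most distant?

Compare squared distances (the ordering matches that of the actual distances):
d²(T, Sensor 1) = 1 + 100 = 101
d²(T, Sensor 2) = 2.25 + 146.41 = 148.66
d²(T, Sensor 3) = 23.04 + 50.41 = 73.45
d²(T, Sensor 4) = 22.09 + 5.76 = 27.85
d²(T, Sensor 5) = 39.69 + 4.41 = 44.1
d²(T, Sensor 6) = 1.21 + 174.24 = 175.45
d²(T, Sensor 7) = 70.56 + 141.61 = 212.17
d²(T, Sensor 8) = 1.44 + 73.96 = 75.4
d²(T, Sensor 9) = 33.64 + 198.81 = 232.45
d²(T, Sensor 10) = 75.69 + 114.49 = 190.18
The largest is to Sensor 9.

Sensor 9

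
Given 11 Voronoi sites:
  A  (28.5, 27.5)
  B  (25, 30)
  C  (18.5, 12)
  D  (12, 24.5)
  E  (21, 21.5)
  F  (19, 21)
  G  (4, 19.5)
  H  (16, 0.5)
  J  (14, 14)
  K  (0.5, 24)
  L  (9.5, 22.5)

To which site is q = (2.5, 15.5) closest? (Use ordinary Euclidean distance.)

G

Since √ is increasing, it suffices to compare squared distances:
|qA|² = 676 + 144 = 820
|qB|² = 506.25 + 210.25 = 716.5
|qC|² = 256 + 12.25 = 268.25
|qD|² = 90.25 + 81 = 171.25
|qE|² = 342.25 + 36 = 378.25
|qF|² = 272.25 + 30.25 = 302.5
|qG|² = 2.25 + 16 = 18.25
|qH|² = 182.25 + 225 = 407.25
|qJ|² = 132.25 + 2.25 = 134.5
|qK|² = 4 + 72.25 = 76.25
|qL|² = 49 + 49 = 98
G is nearest.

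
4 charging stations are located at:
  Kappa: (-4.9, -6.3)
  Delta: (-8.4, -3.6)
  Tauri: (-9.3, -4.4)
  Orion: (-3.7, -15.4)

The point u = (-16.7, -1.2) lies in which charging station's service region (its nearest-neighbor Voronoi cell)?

Tauri

Squared Euclidean distances:
d²(u, Kappa) = (-16.7−(-4.9))² + (-1.2−(-6.3))² = 139.24 + 26.01 = 165.25
d²(u, Delta) = (-16.7−(-8.4))² + (-1.2−(-3.6))² = 68.89 + 5.76 = 74.65
d²(u, Tauri) = (-16.7−(-9.3))² + (-1.2−(-4.4))² = 54.76 + 10.24 = 65
d²(u, Orion) = (-16.7−(-3.7))² + (-1.2−(-15.4))² = 169 + 201.64 = 370.64
The smallest is to Tauri, so u lies in the Voronoi region of Tauri.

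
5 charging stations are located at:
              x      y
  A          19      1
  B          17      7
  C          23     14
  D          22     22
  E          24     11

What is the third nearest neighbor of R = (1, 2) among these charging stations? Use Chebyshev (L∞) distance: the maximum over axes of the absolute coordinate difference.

d(R,A) = max(18, 1) = 18
d(R,B) = max(16, 5) = 16
d(R,C) = max(22, 12) = 22
d(R,D) = max(21, 20) = 21
d(R,E) = max(23, 9) = 23
Sorted ascending: B, A, D, C, … — the third-nearest is D.

D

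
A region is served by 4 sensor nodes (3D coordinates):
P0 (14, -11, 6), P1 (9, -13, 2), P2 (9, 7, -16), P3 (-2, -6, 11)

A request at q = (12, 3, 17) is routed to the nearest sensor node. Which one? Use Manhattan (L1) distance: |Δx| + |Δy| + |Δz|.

d(q,P0) = |12−14| + |3−(-11)| + |17−6| = 2 + 14 + 11 = 27
d(q,P1) = |12−9| + |3−(-13)| + |17−2| = 3 + 16 + 15 = 34
d(q,P2) = |12−9| + |3−7| + |17−(-16)| = 3 + 4 + 33 = 40
d(q,P3) = |12−(-2)| + |3−(-6)| + |17−11| = 14 + 9 + 6 = 29
P0 is nearest.

P0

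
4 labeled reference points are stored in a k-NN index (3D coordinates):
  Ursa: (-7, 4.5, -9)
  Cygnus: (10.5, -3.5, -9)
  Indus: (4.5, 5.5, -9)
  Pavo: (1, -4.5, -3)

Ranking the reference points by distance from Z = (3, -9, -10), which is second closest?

Since √ is increasing, it suffices to compare squared distances:
d²(Z, Ursa) = (3−(-7))² + (-9−4.5)² + (-10−(-9))² = 100 + 182.25 + 1 = 283.25
d²(Z, Cygnus) = (3−10.5)² + (-9−(-3.5))² + (-10−(-9))² = 56.25 + 30.25 + 1 = 87.5
d²(Z, Indus) = (3−4.5)² + (-9−5.5)² + (-10−(-9))² = 2.25 + 210.25 + 1 = 213.5
d²(Z, Pavo) = (3−1)² + (-9−(-4.5))² + (-10−(-3))² = 4 + 20.25 + 49 = 73.25
Sorted ascending: Pavo, Cygnus, Indus, … — the second-nearest is Cygnus.

Cygnus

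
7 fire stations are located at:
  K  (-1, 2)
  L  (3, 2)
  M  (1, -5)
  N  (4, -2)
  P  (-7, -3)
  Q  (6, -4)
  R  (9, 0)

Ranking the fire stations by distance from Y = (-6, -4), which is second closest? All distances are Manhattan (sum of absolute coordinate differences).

d(Y,K) = |-6−(-1)| + |-4−2| = 5 + 6 = 11
d(Y,L) = |-6−3| + |-4−2| = 9 + 6 = 15
d(Y,M) = |-6−1| + |-4−(-5)| = 7 + 1 = 8
d(Y,N) = |-6−4| + |-4−(-2)| = 10 + 2 = 12
d(Y,P) = |-6−(-7)| + |-4−(-3)| = 1 + 1 = 2
d(Y,Q) = |-6−6| + |-4−(-4)| = 12 + 0 = 12
d(Y,R) = |-6−9| + |-4−0| = 15 + 4 = 19
Sorted ascending: P, M, K, … — the second-nearest is M.

M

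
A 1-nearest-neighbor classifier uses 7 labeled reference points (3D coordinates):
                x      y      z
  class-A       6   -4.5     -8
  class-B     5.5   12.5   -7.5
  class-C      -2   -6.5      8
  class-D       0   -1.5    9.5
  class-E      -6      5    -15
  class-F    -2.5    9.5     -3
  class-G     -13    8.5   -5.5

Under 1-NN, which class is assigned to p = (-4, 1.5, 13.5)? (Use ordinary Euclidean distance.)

Squared Euclidean distances:
d²(p, class-A) = 100 + 36 + 462.25 = 598.25
d²(p, class-B) = 90.25 + 121 + 441 = 652.25
d²(p, class-C) = 4 + 64 + 30.25 = 98.25
d²(p, class-D) = 16 + 9 + 16 = 41
d²(p, class-E) = 4 + 12.25 + 812.25 = 828.5
d²(p, class-F) = 2.25 + 64 + 272.25 = 338.5
d²(p, class-G) = 81 + 49 + 361 = 491
The smallest is to class-D, so p lies in the Voronoi region of class-D.

class-D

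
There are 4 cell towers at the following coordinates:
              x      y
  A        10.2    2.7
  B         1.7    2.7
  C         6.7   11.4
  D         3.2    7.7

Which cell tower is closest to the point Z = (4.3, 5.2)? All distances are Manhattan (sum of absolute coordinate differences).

d(Z,A) = 5.9 + 2.5 = 8.4
d(Z,B) = 2.6 + 2.5 = 5.1
d(Z,C) = 2.4 + 6.2 = 8.6
d(Z,D) = 1.1 + 2.5 = 3.6
D is nearest.

D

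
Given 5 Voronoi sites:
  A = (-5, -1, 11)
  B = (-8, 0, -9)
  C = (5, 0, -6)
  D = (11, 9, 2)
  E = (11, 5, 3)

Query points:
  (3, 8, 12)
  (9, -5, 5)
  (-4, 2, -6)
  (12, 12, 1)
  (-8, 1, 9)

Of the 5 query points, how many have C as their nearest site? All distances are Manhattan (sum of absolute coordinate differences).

0

(3, 8, 12) — d to each: A:18, B:40, C:28, D:19, E:20 → nearest is A
(9, -5, 5) — d to each: A:24, B:36, C:20, D:19, E:14 → nearest is E
(-4, 2, -6) — d to each: A:21, B:9, C:11, D:30, E:27 → nearest is B
(12, 12, 1) — d to each: A:40, B:42, C:26, D:5, E:10 → nearest is D
(-8, 1, 9) — d to each: A:7, B:19, C:29, D:34, E:29 → nearest is A
0 of the 5 points have C as nearest.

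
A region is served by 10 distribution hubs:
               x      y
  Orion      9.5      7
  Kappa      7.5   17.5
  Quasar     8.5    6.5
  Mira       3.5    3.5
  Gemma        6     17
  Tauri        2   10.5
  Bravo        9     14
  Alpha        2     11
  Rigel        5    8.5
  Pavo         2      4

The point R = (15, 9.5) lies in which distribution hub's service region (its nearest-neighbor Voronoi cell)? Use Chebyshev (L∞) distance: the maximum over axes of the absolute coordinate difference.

d(R, Orion) = max(5.5, 2.5) = 5.5
d(R, Kappa) = max(7.5, 8) = 8
d(R, Quasar) = max(6.5, 3) = 6.5
d(R, Mira) = max(11.5, 6) = 11.5
d(R, Gemma) = max(9, 7.5) = 9
d(R, Tauri) = max(13, 1) = 13
d(R, Bravo) = max(6, 4.5) = 6
d(R, Alpha) = max(13, 1.5) = 13
d(R, Rigel) = max(10, 1) = 10
d(R, Pavo) = max(13, 5.5) = 13
The smallest is to Orion, so R lies in the Voronoi region of Orion.

Orion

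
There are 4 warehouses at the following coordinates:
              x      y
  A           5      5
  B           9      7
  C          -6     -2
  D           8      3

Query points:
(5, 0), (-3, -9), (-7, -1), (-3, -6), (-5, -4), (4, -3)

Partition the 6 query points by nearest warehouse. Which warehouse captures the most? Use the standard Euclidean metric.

(5, 0) — d² to each: A:25, B:65, C:125, D:18 → nearest is D
(-3, -9) — d² to each: A:260, B:400, C:58, D:265 → nearest is C
(-7, -1) — d² to each: A:180, B:320, C:2, D:241 → nearest is C
(-3, -6) — d² to each: A:185, B:313, C:25, D:202 → nearest is C
(-5, -4) — d² to each: A:181, B:317, C:5, D:218 → nearest is C
(4, -3) — d² to each: A:65, B:125, C:101, D:52 → nearest is D
Tally — C:4, D:2. C captures the most (4).

C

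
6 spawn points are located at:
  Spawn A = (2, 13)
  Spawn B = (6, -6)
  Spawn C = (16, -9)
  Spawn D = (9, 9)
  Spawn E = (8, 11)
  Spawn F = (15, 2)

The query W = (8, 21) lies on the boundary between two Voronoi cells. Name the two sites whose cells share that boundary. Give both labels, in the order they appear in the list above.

Squared distances from W to each site:
d²(W, Spawn A) = 36 + 64 = 100
d²(W, Spawn B) = 4 + 729 = 733
d²(W, Spawn C) = 64 + 900 = 964
d²(W, Spawn D) = 1 + 144 = 145
d²(W, Spawn E) = 0 + 100 = 100
d²(W, Spawn F) = 49 + 361 = 410
W is equidistant from Spawn A and Spawn E (both at squared distance 100), and every other site is strictly farther — so W lies on the Spawn A–Spawn E Voronoi edge.

Spawn A and Spawn E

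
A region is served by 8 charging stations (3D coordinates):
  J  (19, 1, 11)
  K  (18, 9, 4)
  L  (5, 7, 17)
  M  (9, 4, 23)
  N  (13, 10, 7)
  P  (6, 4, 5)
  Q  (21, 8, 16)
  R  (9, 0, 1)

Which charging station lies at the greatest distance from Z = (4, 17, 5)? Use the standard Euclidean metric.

Since √ is increasing, it suffices to compare squared distances:
|ZJ|² = 225 + 256 + 36 = 517
|ZK|² = 196 + 64 + 1 = 261
|ZL|² = 1 + 100 + 144 = 245
|ZM|² = 25 + 169 + 324 = 518
|ZN|² = 81 + 49 + 4 = 134
|ZP|² = 4 + 169 + 0 = 173
|ZQ|² = 289 + 81 + 121 = 491
|ZR|² = 25 + 289 + 16 = 330
The largest is to M.

M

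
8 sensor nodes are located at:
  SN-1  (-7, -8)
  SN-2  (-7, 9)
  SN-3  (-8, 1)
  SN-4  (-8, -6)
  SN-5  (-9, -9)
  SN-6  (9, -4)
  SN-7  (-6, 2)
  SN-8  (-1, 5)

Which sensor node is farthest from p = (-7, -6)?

Compare squared distances (the ordering matches that of the actual distances):
d²(p, SN-1) = (-7−(-7))² + (-6−(-8))² = 0 + 4 = 4
d²(p, SN-2) = (-7−(-7))² + (-6−9)² = 0 + 225 = 225
d²(p, SN-3) = (-7−(-8))² + (-6−1)² = 1 + 49 = 50
d²(p, SN-4) = (-7−(-8))² + (-6−(-6))² = 1 + 0 = 1
d²(p, SN-5) = (-7−(-9))² + (-6−(-9))² = 4 + 9 = 13
d²(p, SN-6) = (-7−9)² + (-6−(-4))² = 256 + 4 = 260
d²(p, SN-7) = (-7−(-6))² + (-6−2)² = 1 + 64 = 65
d²(p, SN-8) = (-7−(-1))² + (-6−5)² = 36 + 121 = 157
The largest is to SN-6.

SN-6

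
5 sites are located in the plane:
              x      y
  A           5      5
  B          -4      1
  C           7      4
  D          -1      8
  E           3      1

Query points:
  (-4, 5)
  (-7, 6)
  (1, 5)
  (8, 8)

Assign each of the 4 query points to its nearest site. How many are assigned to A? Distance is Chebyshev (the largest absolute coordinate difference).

(-4, 5) — d to each: A:9, B:4, C:11, D:3, E:7 → nearest is D
(-7, 6) — d to each: A:12, B:5, C:14, D:6, E:10 → nearest is B
(1, 5) — d to each: A:4, B:5, C:6, D:3, E:4 → nearest is D
(8, 8) — d to each: A:3, B:12, C:4, D:9, E:7 → nearest is A
1 of the 4 points has A as nearest.

1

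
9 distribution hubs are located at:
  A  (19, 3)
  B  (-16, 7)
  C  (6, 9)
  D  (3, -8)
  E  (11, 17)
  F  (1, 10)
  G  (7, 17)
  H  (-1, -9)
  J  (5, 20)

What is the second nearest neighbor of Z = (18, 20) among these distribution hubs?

G

Since √ is increasing, it suffices to compare squared distances:
|ZA|² = (18−19)² + (20−3)² = 1 + 289 = 290
|ZB|² = (18−(-16))² + (20−7)² = 1156 + 169 = 1325
|ZC|² = (18−6)² + (20−9)² = 144 + 121 = 265
|ZD|² = (18−3)² + (20−(-8))² = 225 + 784 = 1009
|ZE|² = (18−11)² + (20−17)² = 49 + 9 = 58
|ZF|² = (18−1)² + (20−10)² = 289 + 100 = 389
|ZG|² = (18−7)² + (20−17)² = 121 + 9 = 130
|ZH|² = (18−(-1))² + (20−(-9))² = 361 + 841 = 1202
|ZJ|² = (18−5)² + (20−20)² = 169 + 0 = 169
Sorted ascending: E, G, J, … — the second-nearest is G.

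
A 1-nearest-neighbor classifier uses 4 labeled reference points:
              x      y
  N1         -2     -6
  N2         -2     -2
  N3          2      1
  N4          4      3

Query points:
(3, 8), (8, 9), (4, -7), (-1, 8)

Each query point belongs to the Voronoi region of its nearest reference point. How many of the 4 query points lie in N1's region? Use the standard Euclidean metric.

(3, 8) — d² to each: N1:221, N2:125, N3:50, N4:26 → nearest is N4
(8, 9) — d² to each: N1:325, N2:221, N3:100, N4:52 → nearest is N4
(4, -7) — d² to each: N1:37, N2:61, N3:68, N4:100 → nearest is N1
(-1, 8) — d² to each: N1:197, N2:101, N3:58, N4:50 → nearest is N4
1 of the 4 points has N1 as nearest.

1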